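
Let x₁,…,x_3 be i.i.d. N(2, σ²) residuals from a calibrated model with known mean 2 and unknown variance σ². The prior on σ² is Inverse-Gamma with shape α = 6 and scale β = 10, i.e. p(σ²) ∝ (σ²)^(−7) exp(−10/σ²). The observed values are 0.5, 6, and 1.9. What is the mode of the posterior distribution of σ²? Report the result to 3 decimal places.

σ̂²_MAP = 2.251

Sum of squared deviations about the known mean: SS = (0.5−2)² + (6−2)² + (1.9−2)² = 18.26.
The Normal likelihood contributes (σ²)^(−n/2) exp(−SS/(2σ²)), so the posterior is Inverse-Gamma(α + n/2, β + SS/2) = Inverse-Gamma(7.5, 19.13).
The mode of Inverse-Gamma(a, b) is b/(a+1) = 19.13/8.5 ≈ 2.251.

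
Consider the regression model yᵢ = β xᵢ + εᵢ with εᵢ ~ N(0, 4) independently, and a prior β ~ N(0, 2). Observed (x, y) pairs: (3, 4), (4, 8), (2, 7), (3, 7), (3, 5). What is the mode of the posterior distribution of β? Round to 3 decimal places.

β̂_MAP = 1.918

log p(β | y) = −Σ(yᵢ − βxᵢ)²/(2·4) − β²/(2·2) + const.
Setting the derivative to zero: Σxᵢ(yᵢ − βxᵢ)/4 − β/2 = 0, so β = Σxᵢyᵢ / (Σxᵢ² + σ²/τ²).
Σxᵢyᵢ = 3·4 + 4·8 + 2·7 + 3·7 + 3·5 = 94; Σxᵢ² = 47; σ²/τ² = 2.
β̂_MAP = 94 / (47 + 2) = 94/49 ≈ 1.918.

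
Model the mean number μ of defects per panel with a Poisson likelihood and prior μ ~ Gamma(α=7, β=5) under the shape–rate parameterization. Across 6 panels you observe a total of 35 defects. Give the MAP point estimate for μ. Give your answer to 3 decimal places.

μ̂_MAP = 3.727

Σxᵢ = 35, n = 6.
Posterior ∝ μ^6e^(−5μ) · μ^35e^(−6μ) = μ^41e^(−11μ), i.e. Gamma(shape=42, rate=11).
The mode of a Gamma(a, b) with a ≥ 1 (shape–rate) is (a−1)/b = 41/11 ≈ 3.727.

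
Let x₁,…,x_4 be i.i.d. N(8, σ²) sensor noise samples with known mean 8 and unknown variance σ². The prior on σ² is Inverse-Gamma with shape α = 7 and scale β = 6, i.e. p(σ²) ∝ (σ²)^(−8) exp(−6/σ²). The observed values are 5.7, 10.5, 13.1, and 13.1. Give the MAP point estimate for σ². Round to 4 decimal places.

Sum of squared deviations about the known mean: SS = (5.7−8)² + (10.5−8)² + (13.1−8)² + (13.1−8)² = 63.56.
The Normal likelihood contributes (σ²)^(−n/2) exp(−SS/(2σ²)), so the posterior is Inverse-Gamma(α + n/2, β + SS/2) = Inverse-Gamma(9, 37.78).
The mode of Inverse-Gamma(a, b) is b/(a+1) = 37.78/10 ≈ 3.7780.

σ̂²_MAP = 3.7780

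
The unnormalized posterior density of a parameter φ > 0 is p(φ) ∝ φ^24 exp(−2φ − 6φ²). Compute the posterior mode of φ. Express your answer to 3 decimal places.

φ̂_MAP = 1.333

ℓ'(φ) = 24/φ − 2 − 12φ. Setting this to zero and multiplying by φ: 12φ² + 2φ − 24 = 0.
φ = (−2 + √(2² + 4·12·24)) / (2·12) = (−2 + √1156) / 24 = (−2 + 34)/24 = 4/3.
ℓ''(φ) = −24/φ² − 12 < 0, confirming a maximum.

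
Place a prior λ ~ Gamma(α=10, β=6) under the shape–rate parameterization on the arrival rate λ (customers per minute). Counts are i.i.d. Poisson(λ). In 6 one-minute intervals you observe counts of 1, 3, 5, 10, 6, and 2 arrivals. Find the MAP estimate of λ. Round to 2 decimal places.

Σxᵢ = 1+3+5+10+6+2 = 27, with n = 6.
Posterior ∝ λ^9e^(−6λ) · λ^27e^(−6λ) = λ^36e^(−12λ), i.e. Gamma(shape=37, rate=12).
The mode of a Gamma(a, b) with a ≥ 1 (shape–rate) is (a−1)/b = 36/12 ≈ 3.00.

λ̂_MAP = 3.00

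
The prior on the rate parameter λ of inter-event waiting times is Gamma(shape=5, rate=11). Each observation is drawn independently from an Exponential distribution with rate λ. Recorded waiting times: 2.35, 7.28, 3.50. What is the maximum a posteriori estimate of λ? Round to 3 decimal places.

The Exponential(rate=λ) likelihood is ∝ λ^n e^(−λΣtᵢ). Here n = 3 and Σtᵢ = 2.35 + 7.28 + 3.50 = 13.13.
Posterior ∝ λ^4e^(−11λ) · λ^3e^(−13.13λ) = λ^7e^(−24.13λ), i.e. Gamma(8, 24.13).
Mode = (a−1)/b = 7/24.13 ≈ 0.290.

λ̂_MAP = 0.290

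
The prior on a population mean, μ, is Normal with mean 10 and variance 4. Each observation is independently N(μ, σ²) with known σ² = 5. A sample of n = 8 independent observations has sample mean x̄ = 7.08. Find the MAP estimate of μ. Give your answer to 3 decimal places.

μ̂_MAP = 7.475

n = 8, x̄ = 7.08.
For a Normal prior and Normal likelihood with known variance, the posterior is Normal; its mode equals its mean, the precision-weighted average.
Prior precision 1/σ₀² = 1/4 = 0.25; data precision n/σ² = 8/5 = 1.6.
μ̂ = (0.25·10 + 1.6·7.08) / (0.25 + 1.6) = 13.828/1.85 = 6914/925 ≈ 7.475.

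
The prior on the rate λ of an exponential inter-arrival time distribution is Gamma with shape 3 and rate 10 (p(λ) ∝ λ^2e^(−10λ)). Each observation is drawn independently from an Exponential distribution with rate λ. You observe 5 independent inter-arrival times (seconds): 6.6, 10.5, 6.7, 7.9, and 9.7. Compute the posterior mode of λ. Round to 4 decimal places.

λ̂_MAP = 0.1362

The Exponential(rate=λ) likelihood is ∝ λ^n e^(−λΣtᵢ). Here n = 5 and Σtᵢ = 6.6 + 10.5 + 6.7 + 7.9 + 9.7 = 41.4.
Posterior ∝ λ^2e^(−10λ) · λ^5e^(−41.4λ) = λ^7e^(−51.4λ), i.e. Gamma(8, 51.4).
Mode = (a−1)/b = 7/51.4 ≈ 0.1362.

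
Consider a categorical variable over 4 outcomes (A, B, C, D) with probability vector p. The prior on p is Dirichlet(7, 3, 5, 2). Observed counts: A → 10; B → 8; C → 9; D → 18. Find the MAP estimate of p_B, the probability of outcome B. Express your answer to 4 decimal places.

MAP estimate of p_B = 0.1724

The posterior is Dirichlet(αᵢ + nᵢ) = Dirichlet(17, 11, 14, 20).
For a Dirichlet(a₁,…,a_K) with all aᵢ > 1, the mode has j-th component (aⱼ − 1)/(Σaᵢ − K).
Here Σaᵢ = 62 and K = 4, so p_B = (11 − 1)/(62 − 4) = 10/58 ≈ 0.1724.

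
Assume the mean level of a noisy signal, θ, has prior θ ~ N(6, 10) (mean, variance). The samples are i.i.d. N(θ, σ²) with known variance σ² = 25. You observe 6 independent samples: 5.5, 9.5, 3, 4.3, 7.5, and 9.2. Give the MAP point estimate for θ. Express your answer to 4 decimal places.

n = 6; x̄ = (5.5 + 9.5 + 3 + 4.3 + 7.5 + 9.2)/6 = 39/6 = 6.5.
For a Normal prior and Normal likelihood with known variance, the posterior is Normal; its mode equals its mean, the precision-weighted average.
Prior precision 1/σ₀² = 1/10 = 0.1; data precision n/σ² = 6/25 = 0.24.
θ̂ = (0.1·6 + 0.24·6.5) / (0.1 + 0.24) = 2.16/0.34 = 108/17 ≈ 6.3529.

θ̂_MAP = 6.3529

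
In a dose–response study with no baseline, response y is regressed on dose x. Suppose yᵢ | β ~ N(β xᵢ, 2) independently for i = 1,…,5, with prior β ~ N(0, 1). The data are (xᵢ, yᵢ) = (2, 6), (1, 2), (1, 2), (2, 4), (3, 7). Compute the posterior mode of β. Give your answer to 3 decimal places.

log p(β | y) = −Σ(yᵢ − βxᵢ)²/(2·2) − β²/(2·1) + const.
Setting the derivative to zero: Σxᵢ(yᵢ − βxᵢ)/2 − β/1 = 0, so β = Σxᵢyᵢ / (Σxᵢ² + σ²/τ²).
Σxᵢyᵢ = 2·6 + 1·2 + 1·2 + 2·4 + 3·7 = 45; Σxᵢ² = 19; σ²/τ² = 2.
β̂_MAP = 45 / (19 + 2) = 45/21 ≈ 2.143.

β̂_MAP = 2.143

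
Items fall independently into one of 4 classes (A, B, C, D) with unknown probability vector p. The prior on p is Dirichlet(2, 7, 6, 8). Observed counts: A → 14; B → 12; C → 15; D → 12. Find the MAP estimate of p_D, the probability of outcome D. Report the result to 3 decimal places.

MAP estimate of p_D = 0.264

The posterior is Dirichlet(αᵢ + nᵢ) = Dirichlet(16, 19, 21, 20).
For a Dirichlet(a₁,…,a_K) with all aᵢ > 1, the mode has j-th component (aⱼ − 1)/(Σaᵢ − K).
Here Σaᵢ = 76 and K = 4, so p_D = (20 − 1)/(76 − 4) = 19/72 ≈ 0.264.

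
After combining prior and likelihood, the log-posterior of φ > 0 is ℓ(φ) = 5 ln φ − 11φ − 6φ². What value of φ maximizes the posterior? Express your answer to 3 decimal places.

ℓ'(φ) = 5/φ − 11 − 12φ. Setting this to zero and multiplying by φ: 12φ² + 11φ − 5 = 0.
φ = (−11 + √(11² + 4·12·5)) / (2·12) = (−11 + √361) / 24 = (−11 + 19)/24 = 1/3.
ℓ''(φ) = −5/φ² − 12 < 0, confirming a maximum.

φ̂_MAP = 0.333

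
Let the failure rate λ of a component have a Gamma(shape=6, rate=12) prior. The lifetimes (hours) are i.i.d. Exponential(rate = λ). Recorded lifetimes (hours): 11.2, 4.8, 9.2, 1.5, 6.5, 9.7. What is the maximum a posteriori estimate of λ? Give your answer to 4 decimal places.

The Exponential(rate=λ) likelihood is ∝ λ^n e^(−λΣtᵢ). Here n = 6 and Σtᵢ = 11.2 + 4.8 + 9.2 + 1.5 + 6.5 + 9.7 = 42.9.
Posterior ∝ λ^5e^(−12λ) · λ^6e^(−42.9λ) = λ^11e^(−54.9λ), i.e. Gamma(12, 54.9).
Mode = (a−1)/b = 11/54.9 ≈ 0.2004.

λ̂_MAP = 0.2004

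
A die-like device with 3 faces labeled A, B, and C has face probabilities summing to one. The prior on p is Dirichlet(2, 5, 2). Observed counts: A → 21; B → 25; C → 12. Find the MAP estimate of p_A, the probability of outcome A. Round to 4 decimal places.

The posterior is Dirichlet(αᵢ + nᵢ) = Dirichlet(23, 30, 14).
For a Dirichlet(a₁,…,a_K) with all aᵢ > 1, the mode has j-th component (aⱼ − 1)/(Σaᵢ − K).
Here Σaᵢ = 67 and K = 3, so p_A = (23 − 1)/(67 − 3) = 22/64 ≈ 0.3438.

MAP estimate of p_A = 0.3438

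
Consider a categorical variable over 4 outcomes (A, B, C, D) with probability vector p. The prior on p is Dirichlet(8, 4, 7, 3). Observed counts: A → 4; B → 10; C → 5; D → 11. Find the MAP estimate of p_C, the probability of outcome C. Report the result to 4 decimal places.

The posterior is Dirichlet(αᵢ + nᵢ) = Dirichlet(12, 14, 12, 14).
For a Dirichlet(a₁,…,a_K) with all aᵢ > 1, the mode has j-th component (aⱼ − 1)/(Σaᵢ − K).
Here Σaᵢ = 52 and K = 4, so p_C = (12 − 1)/(52 − 4) = 11/48 ≈ 0.2292.

MAP estimate of p_C = 0.2292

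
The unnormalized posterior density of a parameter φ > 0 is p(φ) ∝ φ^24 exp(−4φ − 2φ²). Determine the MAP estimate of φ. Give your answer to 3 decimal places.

φ̂_MAP = 2.000

ℓ'(φ) = 24/φ − 4 − 4φ. Setting this to zero and multiplying by φ: 4φ² + 4φ − 24 = 0.
φ = (−4 + √(4² + 4·4·24)) / (2·4) = (−4 + √400) / 8 = (−4 + 20)/8 = 2.
ℓ''(φ) = −24/φ² − 4 < 0, confirming a maximum.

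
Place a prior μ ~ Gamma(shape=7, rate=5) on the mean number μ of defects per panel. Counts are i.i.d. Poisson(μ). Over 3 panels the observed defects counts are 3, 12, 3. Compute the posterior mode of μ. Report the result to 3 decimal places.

Σxᵢ = 3+12+3 = 18, with n = 3.
Posterior ∝ μ^6e^(−5μ) · μ^18e^(−3μ) = μ^24e^(−8μ), i.e. Gamma(shape=25, rate=8).
The mode of a Gamma(a, b) with a ≥ 1 (shape–rate) is (a−1)/b = 24/8 ≈ 3.000.

μ̂_MAP = 3.000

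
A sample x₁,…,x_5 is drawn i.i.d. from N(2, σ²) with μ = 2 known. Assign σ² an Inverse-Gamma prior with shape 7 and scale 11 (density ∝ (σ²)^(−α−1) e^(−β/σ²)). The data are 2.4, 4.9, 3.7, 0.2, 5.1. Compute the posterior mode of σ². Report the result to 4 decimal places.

σ̂²_MAP = 2.2052

Sum of squared deviations about the known mean: SS = (2.4−2)² + (4.9−2)² + (3.7−2)² + (0.2−2)² + (5.1−2)² = 24.31.
The Normal likelihood contributes (σ²)^(−n/2) exp(−SS/(2σ²)), so the posterior is Inverse-Gamma(α + n/2, β + SS/2) = Inverse-Gamma(9.5, 23.155).
The mode of Inverse-Gamma(a, b) is b/(a+1) = 23.155/10.5 ≈ 2.2052.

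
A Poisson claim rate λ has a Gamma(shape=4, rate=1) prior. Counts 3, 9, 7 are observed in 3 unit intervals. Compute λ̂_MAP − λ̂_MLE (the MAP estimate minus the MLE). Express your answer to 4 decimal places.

MAP − MLE = -0.8333

Σxᵢ = 19. Posterior is Gamma(23, 4); MAP = (23−1)/4 = 22/4 ≈ 5.50000.
MLE = x̄ = 19/3 ≈ 6.33333.
Difference = 22/4 − 19/3 = -5/6 ≈ -0.8333.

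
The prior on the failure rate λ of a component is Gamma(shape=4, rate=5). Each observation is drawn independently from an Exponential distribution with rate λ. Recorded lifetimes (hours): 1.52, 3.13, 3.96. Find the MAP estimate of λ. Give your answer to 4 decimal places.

λ̂_MAP = 0.4409

The Exponential(rate=λ) likelihood is ∝ λ^n e^(−λΣtᵢ). Here n = 3 and Σtᵢ = 1.52 + 3.13 + 3.96 = 8.61.
Posterior ∝ λ^3e^(−5λ) · λ^3e^(−8.61λ) = λ^6e^(−13.61λ), i.e. Gamma(7, 13.61).
Mode = (a−1)/b = 6/13.61 ≈ 0.4409.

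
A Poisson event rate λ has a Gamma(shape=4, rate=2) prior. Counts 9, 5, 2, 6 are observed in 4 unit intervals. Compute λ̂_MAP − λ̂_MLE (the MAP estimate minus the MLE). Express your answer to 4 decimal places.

Σxᵢ = 22. Posterior is Gamma(26, 6); MAP = (26−1)/6 = 25/6 ≈ 4.16667.
MLE = x̄ = 22/4 ≈ 5.50000.
Difference = 25/6 − 22/4 = -4/3 ≈ -1.3333.

MAP − MLE = -1.3333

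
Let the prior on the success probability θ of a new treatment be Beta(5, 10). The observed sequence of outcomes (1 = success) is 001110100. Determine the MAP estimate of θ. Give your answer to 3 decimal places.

Prior: Beta(5, 10).
Data: 4 successes in 9 trials (from the sequence). The binomial likelihood contributes θ^4(1−θ)^5, so the posterior is Beta(5+4, 10+5) = Beta(9, 15).
For Beta(a, b) with a, b > 1 the mode is (a−1)/(a+b−2) = 8/22 ≈ 0.364.

θ̂_MAP = 0.364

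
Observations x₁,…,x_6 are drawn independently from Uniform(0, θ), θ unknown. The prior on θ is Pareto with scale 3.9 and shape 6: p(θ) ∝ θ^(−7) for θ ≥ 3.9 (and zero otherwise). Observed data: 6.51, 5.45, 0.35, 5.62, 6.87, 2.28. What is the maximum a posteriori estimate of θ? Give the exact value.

θ̂_MAP = 6.87

The Uniform(0, θ) likelihood is θ^(−n) for θ ≥ max(xᵢ), zero otherwise. Here max(xᵢ) = 6.87.
Posterior ∝ θ^(−7) · θ^(−6) = θ^(−13) on θ ≥ max(3.9, 6.87) = 6.87.
This density is strictly decreasing in θ, so the posterior mode lies at the lower boundary of the support.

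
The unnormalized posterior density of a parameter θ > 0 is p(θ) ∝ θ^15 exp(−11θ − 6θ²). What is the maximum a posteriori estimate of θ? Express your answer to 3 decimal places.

ℓ'(θ) = 15/θ − 11 − 12θ. Setting this to zero and multiplying by θ: 12θ² + 11θ − 15 = 0.
θ = (−11 + √(11² + 4·12·15)) / (2·12) = (−11 + √841) / 24 = (−11 + 29)/24 = 3/4.
ℓ''(θ) = −15/θ² − 12 < 0, confirming a maximum.

θ̂_MAP = 0.750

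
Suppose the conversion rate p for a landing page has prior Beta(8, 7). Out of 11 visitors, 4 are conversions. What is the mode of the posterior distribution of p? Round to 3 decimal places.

Prior: Beta(8, 7).
Data: 4 successes in 11 trials. The binomial likelihood contributes p^4(1−p)^7, so the posterior is Beta(8+4, 7+7) = Beta(12, 14).
For Beta(a, b) with a, b > 1 the mode is (a−1)/(a+b−2) = 11/24 ≈ 0.458.

p̂_MAP = 0.458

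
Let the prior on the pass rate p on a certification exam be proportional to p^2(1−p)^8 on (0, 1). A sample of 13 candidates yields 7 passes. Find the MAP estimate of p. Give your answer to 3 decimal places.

p̂_MAP = 0.391

The prior density ∝ p^2(1−p)^8 is the kernel of Beta(3, 9).
Data: 7 successes in 13 trials. The binomial likelihood contributes p^7(1−p)^6, so the posterior is Beta(3+7, 9+6) = Beta(10, 15).
For Beta(a, b) with a, b > 1 the mode is (a−1)/(a+b−2) = 9/23 ≈ 0.391.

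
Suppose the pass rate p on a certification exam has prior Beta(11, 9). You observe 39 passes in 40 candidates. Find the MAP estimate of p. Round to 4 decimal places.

p̂_MAP = 0.8448

Prior: Beta(11, 9).
Data: 39 successes in 40 trials. The binomial likelihood contributes p^39(1−p)^1, so the posterior is Beta(11+39, 9+1) = Beta(50, 10).
For Beta(a, b) with a, b > 1 the mode is (a−1)/(a+b−2) = 49/58 ≈ 0.8448.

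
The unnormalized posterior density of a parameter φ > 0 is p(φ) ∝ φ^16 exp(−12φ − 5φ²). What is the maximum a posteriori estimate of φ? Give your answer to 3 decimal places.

φ̂_MAP = 0.800

ℓ'(φ) = 16/φ − 12 − 10φ. Setting this to zero and multiplying by φ: 10φ² + 12φ − 16 = 0.
φ = (−12 + √(12² + 4·10·16)) / (2·10) = (−12 + √784) / 20 = (−12 + 28)/20 = 4/5.
ℓ''(φ) = −16/φ² − 10 < 0, confirming a maximum.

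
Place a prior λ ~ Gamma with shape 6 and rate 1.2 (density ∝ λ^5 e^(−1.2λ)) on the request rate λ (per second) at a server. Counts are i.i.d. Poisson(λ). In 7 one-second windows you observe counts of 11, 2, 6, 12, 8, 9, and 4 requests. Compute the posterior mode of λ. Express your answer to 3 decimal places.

λ̂_MAP = 6.951

Σxᵢ = 11+2+6+12+8+9+4 = 52, with n = 7.
Posterior ∝ λ^5e^(−1.2λ) · λ^52e^(−7λ) = λ^57e^(−8.2λ), i.e. Gamma(shape=58, rate=8.2).
The mode of a Gamma(a, b) with a ≥ 1 (shape–rate) is (a−1)/b = 57/8.2 ≈ 6.951.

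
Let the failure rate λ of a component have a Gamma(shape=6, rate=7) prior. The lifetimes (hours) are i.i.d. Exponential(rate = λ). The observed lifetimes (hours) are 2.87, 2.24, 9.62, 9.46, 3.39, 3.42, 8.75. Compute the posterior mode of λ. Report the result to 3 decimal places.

λ̂_MAP = 0.257

The Exponential(rate=λ) likelihood is ∝ λ^n e^(−λΣtᵢ). Here n = 7 and Σtᵢ = 2.87 + 2.24 + 9.62 + 9.46 + 3.39 + 3.42 + 8.75 = 39.75.
Posterior ∝ λ^5e^(−7λ) · λ^7e^(−39.75λ) = λ^12e^(−46.75λ), i.e. Gamma(13, 46.75).
Mode = (a−1)/b = 12/46.75 ≈ 0.257.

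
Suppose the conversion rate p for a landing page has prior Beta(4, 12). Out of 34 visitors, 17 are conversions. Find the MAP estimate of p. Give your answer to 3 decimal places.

p̂_MAP = 0.417

Prior: Beta(4, 12).
Data: 17 successes in 34 trials. The binomial likelihood contributes p^17(1−p)^17, so the posterior is Beta(4+17, 12+17) = Beta(21, 29).
For Beta(a, b) with a, b > 1 the mode is (a−1)/(a+b−2) = 20/48 ≈ 0.417.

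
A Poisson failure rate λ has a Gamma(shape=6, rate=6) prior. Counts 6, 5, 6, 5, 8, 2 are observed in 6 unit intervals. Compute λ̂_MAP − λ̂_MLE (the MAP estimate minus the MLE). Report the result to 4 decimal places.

MAP − MLE = -2.2500

Σxᵢ = 32. Posterior is Gamma(38, 12); MAP = (38−1)/12 = 37/12 ≈ 3.08333.
MLE = x̄ = 32/6 ≈ 5.33333.
Difference = 37/12 − 32/6 = -9/4 ≈ -2.2500.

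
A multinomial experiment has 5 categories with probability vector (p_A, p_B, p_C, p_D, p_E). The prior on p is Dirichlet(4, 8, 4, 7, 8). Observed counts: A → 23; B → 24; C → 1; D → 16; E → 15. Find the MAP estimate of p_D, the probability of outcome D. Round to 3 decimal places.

MAP estimate of p_D = 0.210

The posterior is Dirichlet(αᵢ + nᵢ) = Dirichlet(27, 32, 5, 23, 23).
For a Dirichlet(a₁,…,a_K) with all aᵢ > 1, the mode has j-th component (aⱼ − 1)/(Σaᵢ − K).
Here Σaᵢ = 110 and K = 5, so p_D = (23 − 1)/(110 − 5) = 22/105 ≈ 0.210.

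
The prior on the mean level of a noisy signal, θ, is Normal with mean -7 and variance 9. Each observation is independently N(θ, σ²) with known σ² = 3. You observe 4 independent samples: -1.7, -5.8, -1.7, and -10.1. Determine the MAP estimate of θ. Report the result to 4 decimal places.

n = 4; x̄ = ((-1.7) + (-5.8) + (-1.7) + (-10.1))/4 = -19.3/4 = -4.825.
For a Normal prior and Normal likelihood with known variance, the posterior is Normal; its mode equals its mean, the precision-weighted average.
Prior precision 1/σ₀² = 1/9; data precision n/σ² = 4/3.
θ̂ = ((1/9)·(-7) + (4/3)·(-4.825)) / (1/9 + 4/3) = (-649/90)/(13/9) = -649/130 ≈ -4.9923.

θ̂_MAP = -4.9923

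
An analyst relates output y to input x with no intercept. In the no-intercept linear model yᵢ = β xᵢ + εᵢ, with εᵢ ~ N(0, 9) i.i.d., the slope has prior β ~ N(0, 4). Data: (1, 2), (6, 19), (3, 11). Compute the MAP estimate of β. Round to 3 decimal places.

β̂_MAP = 3.088

log p(β | y) = −Σ(yᵢ − βxᵢ)²/(2·9) − β²/(2·4) + const.
Setting the derivative to zero: Σxᵢ(yᵢ − βxᵢ)/9 − β/4 = 0, so β = Σxᵢyᵢ / (Σxᵢ² + σ²/τ²).
Σxᵢyᵢ = 1·2 + 6·19 + 3·11 = 149; Σxᵢ² = 46; σ²/τ² = 2.25.
β̂_MAP = 149 / (46 + 2.25) = 149/48.25 ≈ 3.088.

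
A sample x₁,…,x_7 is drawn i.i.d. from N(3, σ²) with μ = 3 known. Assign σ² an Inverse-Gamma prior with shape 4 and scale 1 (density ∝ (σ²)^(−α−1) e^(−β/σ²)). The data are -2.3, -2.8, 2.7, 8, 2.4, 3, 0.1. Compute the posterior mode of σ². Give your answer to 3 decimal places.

σ̂²_MAP = 5.741

Sum of squared deviations about the known mean: SS = (-2.3−3)² + (-2.8−3)² + (2.7−3)² + (8−3)² + (2.4−3)² + (3−3)² + (0.1−3)² = 95.59.
The Normal likelihood contributes (σ²)^(−n/2) exp(−SS/(2σ²)), so the posterior is Inverse-Gamma(α + n/2, β + SS/2) = Inverse-Gamma(7.5, 48.795).
The mode of Inverse-Gamma(a, b) is b/(a+1) = 48.795/8.5 ≈ 5.741.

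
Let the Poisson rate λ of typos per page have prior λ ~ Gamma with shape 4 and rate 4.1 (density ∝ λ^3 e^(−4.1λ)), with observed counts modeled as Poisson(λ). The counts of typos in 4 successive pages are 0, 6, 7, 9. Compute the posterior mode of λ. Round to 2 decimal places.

Σxᵢ = 0+6+7+9 = 22, with n = 4.
Posterior ∝ λ^3e^(−4.1λ) · λ^22e^(−4λ) = λ^25e^(−8.1λ), i.e. Gamma(shape=26, rate=8.1).
The mode of a Gamma(a, b) with a ≥ 1 (shape–rate) is (a−1)/b = 25/8.1 ≈ 3.09.

λ̂_MAP = 3.09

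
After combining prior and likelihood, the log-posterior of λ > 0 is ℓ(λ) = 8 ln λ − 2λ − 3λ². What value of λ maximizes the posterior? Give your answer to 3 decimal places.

ℓ'(λ) = 8/λ − 2 − 6λ. Setting this to zero and multiplying by λ: 6λ² + 2λ − 8 = 0.
λ = (−2 + √(2² + 4·6·8)) / (2·6) = (−2 + √196) / 12 = (−2 + 14)/12 = 1.
ℓ''(λ) = −8/λ² − 6 < 0, confirming a maximum.

λ̂_MAP = 1.000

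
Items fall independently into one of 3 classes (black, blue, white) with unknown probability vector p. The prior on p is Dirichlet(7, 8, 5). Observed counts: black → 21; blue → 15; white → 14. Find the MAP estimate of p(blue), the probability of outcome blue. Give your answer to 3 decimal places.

The posterior is Dirichlet(αᵢ + nᵢ) = Dirichlet(28, 23, 19).
For a Dirichlet(a₁,…,a_K) with all aᵢ > 1, the mode has j-th component (aⱼ − 1)/(Σaᵢ − K).
Here Σaᵢ = 70 and K = 3, so p(blue) = (23 − 1)/(70 − 3) = 22/67 ≈ 0.328.

MAP estimate of p(blue) = 0.328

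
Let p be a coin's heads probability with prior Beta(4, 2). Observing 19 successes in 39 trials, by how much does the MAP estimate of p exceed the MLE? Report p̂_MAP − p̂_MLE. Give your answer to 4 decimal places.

MAP − MLE = 0.0244

Posterior is Beta(23, 22); MAP = (23−1)/(45−2) = 22/43 ≈ 0.51163.
MLE ignores the prior: p̂_MLE = k/n = 19/39 ≈ 0.48718.
Difference = 22/43 − 19/39 = 41/1677 ≈ 0.0244.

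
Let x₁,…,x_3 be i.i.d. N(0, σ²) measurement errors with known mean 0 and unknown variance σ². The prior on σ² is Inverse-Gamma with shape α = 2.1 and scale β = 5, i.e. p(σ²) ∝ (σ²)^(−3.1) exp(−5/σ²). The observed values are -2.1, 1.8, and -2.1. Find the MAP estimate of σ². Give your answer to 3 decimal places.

σ̂²_MAP = 2.398

Sum of squared deviations about the known mean: SS = (-2.1−0)² + (1.8−0)² + (-2.1−0)² = 12.06.
The Normal likelihood contributes (σ²)^(−n/2) exp(−SS/(2σ²)), so the posterior is Inverse-Gamma(α + n/2, β + SS/2) = Inverse-Gamma(3.6, 11.03).
The mode of Inverse-Gamma(a, b) is b/(a+1) = 11.03/4.6 ≈ 2.398.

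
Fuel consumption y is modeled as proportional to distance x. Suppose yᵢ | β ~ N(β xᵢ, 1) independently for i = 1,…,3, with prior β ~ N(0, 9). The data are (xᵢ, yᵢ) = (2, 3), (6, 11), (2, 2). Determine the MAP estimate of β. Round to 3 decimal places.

β̂_MAP = 1.723

log p(β | y) = −Σ(yᵢ − βxᵢ)²/(2·1) − β²/(2·9) + const.
Setting the derivative to zero: Σxᵢ(yᵢ − βxᵢ)/1 − β/9 = 0, so β = Σxᵢyᵢ / (Σxᵢ² + σ²/τ²).
Σxᵢyᵢ = 2·3 + 6·11 + 2·2 = 76; Σxᵢ² = 44; σ²/τ² = 1/9.
β̂_MAP = 76 / (44 + 1/9) = 76/(397/9) = 684/397 ≈ 1.723.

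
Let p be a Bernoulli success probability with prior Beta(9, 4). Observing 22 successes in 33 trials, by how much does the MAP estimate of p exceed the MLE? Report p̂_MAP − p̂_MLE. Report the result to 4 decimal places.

Posterior is Beta(31, 15); MAP = (31−1)/(46−2) = 30/44 ≈ 0.68182.
MLE ignores the prior: p̂_MLE = k/n = 22/33 ≈ 0.66667.
Difference = 30/44 − 22/33 = 1/66 ≈ 0.0152.

MAP − MLE = 0.0152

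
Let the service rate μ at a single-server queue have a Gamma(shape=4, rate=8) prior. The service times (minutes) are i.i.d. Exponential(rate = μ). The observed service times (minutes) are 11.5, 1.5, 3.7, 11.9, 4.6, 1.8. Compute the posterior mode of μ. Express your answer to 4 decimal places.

μ̂_MAP = 0.2093

The Exponential(rate=μ) likelihood is ∝ μ^n e^(−μΣtᵢ). Here n = 6 and Σtᵢ = 11.5 + 1.5 + 3.7 + 11.9 + 4.6 + 1.8 = 35.
Posterior ∝ μ^3e^(−8μ) · μ^6e^(−35μ) = μ^9e^(−43μ), i.e. Gamma(10, 43).
Mode = (a−1)/b = 9/43 ≈ 0.2093.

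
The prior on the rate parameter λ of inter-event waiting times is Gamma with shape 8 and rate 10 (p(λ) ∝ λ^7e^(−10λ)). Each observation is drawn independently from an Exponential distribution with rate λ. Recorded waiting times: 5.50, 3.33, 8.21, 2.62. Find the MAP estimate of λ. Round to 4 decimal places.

λ̂_MAP = 0.3709

The Exponential(rate=λ) likelihood is ∝ λ^n e^(−λΣtᵢ). Here n = 4 and Σtᵢ = 5.50 + 3.33 + 8.21 + 2.62 = 19.66.
Posterior ∝ λ^7e^(−10λ) · λ^4e^(−19.66λ) = λ^11e^(−29.66λ), i.e. Gamma(12, 29.66).
Mode = (a−1)/b = 11/29.66 ≈ 0.3709.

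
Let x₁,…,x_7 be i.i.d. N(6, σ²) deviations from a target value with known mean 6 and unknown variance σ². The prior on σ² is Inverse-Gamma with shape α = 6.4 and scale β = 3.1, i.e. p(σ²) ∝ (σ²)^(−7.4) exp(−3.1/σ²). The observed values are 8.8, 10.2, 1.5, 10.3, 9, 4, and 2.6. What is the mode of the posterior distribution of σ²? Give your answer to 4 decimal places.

Sum of squared deviations about the known mean: SS = (8.8−6)² + (10.2−6)² + (1.5−6)² + (10.3−6)² + (9−6)² + (4−6)² + (2.6−6)² = 88.78.
The Normal likelihood contributes (σ²)^(−n/2) exp(−SS/(2σ²)), so the posterior is Inverse-Gamma(α + n/2, β + SS/2) = Inverse-Gamma(9.9, 47.49).
The mode of Inverse-Gamma(a, b) is b/(a+1) = 47.49/10.9 ≈ 4.3569.

σ̂²_MAP = 4.3569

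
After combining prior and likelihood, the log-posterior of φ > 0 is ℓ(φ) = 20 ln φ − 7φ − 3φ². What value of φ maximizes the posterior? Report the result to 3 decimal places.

φ̂_MAP = 1.333

ℓ'(φ) = 20/φ − 7 − 6φ. Setting this to zero and multiplying by φ: 6φ² + 7φ − 20 = 0.
φ = (−7 + √(7² + 4·6·20)) / (2·6) = (−7 + √529) / 12 = (−7 + 23)/12 = 4/3.
ℓ''(φ) = −20/φ² − 6 < 0, confirming a maximum.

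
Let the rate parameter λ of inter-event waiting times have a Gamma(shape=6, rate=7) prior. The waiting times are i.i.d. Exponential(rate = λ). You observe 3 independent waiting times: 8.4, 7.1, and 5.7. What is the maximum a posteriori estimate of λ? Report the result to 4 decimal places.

λ̂_MAP = 0.2837

The Exponential(rate=λ) likelihood is ∝ λ^n e^(−λΣtᵢ). Here n = 3 and Σtᵢ = 8.4 + 7.1 + 5.7 = 21.2.
Posterior ∝ λ^5e^(−7λ) · λ^3e^(−21.2λ) = λ^8e^(−28.2λ), i.e. Gamma(9, 28.2).
Mode = (a−1)/b = 8/28.2 ≈ 0.2837.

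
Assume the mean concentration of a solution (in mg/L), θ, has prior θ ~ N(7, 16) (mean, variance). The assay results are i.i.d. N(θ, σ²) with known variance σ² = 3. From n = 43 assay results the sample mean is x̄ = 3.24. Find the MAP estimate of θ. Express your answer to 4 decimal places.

θ̂_MAP = 3.2563

n = 43, x̄ = 3.24.
For a Normal prior and Normal likelihood with known variance, the posterior is Normal; its mode equals its mean, the precision-weighted average.
Prior precision 1/σ₀² = 1/16 = 0.0625; data precision n/σ² = 43/3.
θ̂ = (0.0625·7 + (43/3)·3.24) / (0.0625 + 43/3) = 46.8775/(691/48) = 56253/17275 ≈ 3.2563.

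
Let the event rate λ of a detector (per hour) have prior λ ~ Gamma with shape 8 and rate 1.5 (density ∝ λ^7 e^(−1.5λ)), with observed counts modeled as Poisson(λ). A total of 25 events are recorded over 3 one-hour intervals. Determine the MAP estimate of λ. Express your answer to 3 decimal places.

Σxᵢ = 25, n = 3.
Posterior ∝ λ^7e^(−1.5λ) · λ^25e^(−3λ) = λ^32e^(−4.5λ), i.e. Gamma(shape=33, rate=4.5).
The mode of a Gamma(a, b) with a ≥ 1 (shape–rate) is (a−1)/b = 32/4.5 ≈ 7.111.

λ̂_MAP = 7.111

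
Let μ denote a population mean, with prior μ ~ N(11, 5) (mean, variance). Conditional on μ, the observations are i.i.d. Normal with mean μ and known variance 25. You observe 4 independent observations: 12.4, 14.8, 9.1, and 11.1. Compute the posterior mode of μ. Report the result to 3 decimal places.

n = 4; x̄ = (12.4 + 14.8 + 9.1 + 11.1)/4 = 47.4/4 = 11.85.
For a Normal prior and Normal likelihood with known variance, the posterior is Normal; its mode equals its mean, the precision-weighted average.
Prior precision 1/σ₀² = 1/5 = 0.2; data precision n/σ² = 4/25 = 0.16.
μ̂ = (0.2·11 + 0.16·11.85) / (0.2 + 0.16) = 4.096/0.36 = 512/45 ≈ 11.378.

μ̂_MAP = 11.378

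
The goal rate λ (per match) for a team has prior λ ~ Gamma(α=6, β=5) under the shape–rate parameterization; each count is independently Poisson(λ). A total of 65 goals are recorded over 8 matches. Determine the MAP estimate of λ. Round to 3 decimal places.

λ̂_MAP = 5.385

Σxᵢ = 65, n = 8.
Posterior ∝ λ^5e^(−5λ) · λ^65e^(−8λ) = λ^70e^(−13λ), i.e. Gamma(shape=71, rate=13).
The mode of a Gamma(a, b) with a ≥ 1 (shape–rate) is (a−1)/b = 70/13 ≈ 5.385.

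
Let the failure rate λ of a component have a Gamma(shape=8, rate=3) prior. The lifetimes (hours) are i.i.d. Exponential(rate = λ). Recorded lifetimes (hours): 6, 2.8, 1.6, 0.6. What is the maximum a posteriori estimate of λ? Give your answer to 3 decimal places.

λ̂_MAP = 0.786

The Exponential(rate=λ) likelihood is ∝ λ^n e^(−λΣtᵢ). Here n = 4 and Σtᵢ = 6 + 2.8 + 1.6 + 0.6 = 11.
Posterior ∝ λ^7e^(−3λ) · λ^4e^(−11λ) = λ^11e^(−14λ), i.e. Gamma(12, 14).
Mode = (a−1)/b = 11/14 ≈ 0.786.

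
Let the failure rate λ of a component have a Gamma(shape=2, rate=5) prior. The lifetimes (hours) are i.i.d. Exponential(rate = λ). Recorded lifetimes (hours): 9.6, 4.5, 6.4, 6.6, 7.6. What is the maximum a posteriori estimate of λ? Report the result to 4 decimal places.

The Exponential(rate=λ) likelihood is ∝ λ^n e^(−λΣtᵢ). Here n = 5 and Σtᵢ = 9.6 + 4.5 + 6.4 + 6.6 + 7.6 = 34.7.
Posterior ∝ λe^(−5λ) · λ^5e^(−34.7λ) = λ^6e^(−39.7λ), i.e. Gamma(7, 39.7).
Mode = (a−1)/b = 6/39.7 ≈ 0.1511.

λ̂_MAP = 0.1511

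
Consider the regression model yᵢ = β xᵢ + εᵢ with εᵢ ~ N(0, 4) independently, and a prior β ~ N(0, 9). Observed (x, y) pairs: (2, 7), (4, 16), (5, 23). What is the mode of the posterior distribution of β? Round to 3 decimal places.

log p(β | y) = −Σ(yᵢ − βxᵢ)²/(2·4) − β²/(2·9) + const.
Setting the derivative to zero: Σxᵢ(yᵢ − βxᵢ)/4 − β/9 = 0, so β = Σxᵢyᵢ / (Σxᵢ² + σ²/τ²).
Σxᵢyᵢ = 2·7 + 4·16 + 5·23 = 193; Σxᵢ² = 45; σ²/τ² = 4/9.
β̂_MAP = 193 / (45 + 4/9) = 193/(409/9) = 1737/409 ≈ 4.247.

β̂_MAP = 4.247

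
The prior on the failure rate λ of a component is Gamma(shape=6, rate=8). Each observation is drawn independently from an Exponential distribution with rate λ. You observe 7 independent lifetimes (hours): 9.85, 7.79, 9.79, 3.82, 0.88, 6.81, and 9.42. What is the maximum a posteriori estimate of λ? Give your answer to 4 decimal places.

The Exponential(rate=λ) likelihood is ∝ λ^n e^(−λΣtᵢ). Here n = 7 and Σtᵢ = 9.85 + 7.79 + 9.79 + 3.82 + 0.88 + 6.81 + 9.42 = 48.36.
Posterior ∝ λ^5e^(−8λ) · λ^7e^(−48.36λ) = λ^12e^(−56.36λ), i.e. Gamma(13, 56.36).
Mode = (a−1)/b = 12/56.36 ≈ 0.2129.

λ̂_MAP = 0.2129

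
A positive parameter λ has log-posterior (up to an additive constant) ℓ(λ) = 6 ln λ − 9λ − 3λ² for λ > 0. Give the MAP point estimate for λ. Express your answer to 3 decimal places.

ℓ'(λ) = 6/λ − 9 − 6λ. Setting this to zero and multiplying by λ: 6λ² + 9λ − 6 = 0.
λ = (−9 + √(9² + 4·6·6)) / (2·6) = (−9 + √225) / 12 = (−9 + 15)/12 = 1/2.
ℓ''(λ) = −6/λ² − 6 < 0, confirming a maximum.

λ̂_MAP = 0.500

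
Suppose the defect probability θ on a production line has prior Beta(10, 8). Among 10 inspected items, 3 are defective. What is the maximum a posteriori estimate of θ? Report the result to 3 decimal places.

θ̂_MAP = 0.462

Prior: Beta(10, 8).
Data: 3 successes in 10 trials. The binomial likelihood contributes θ^3(1−θ)^7, so the posterior is Beta(10+3, 8+7) = Beta(13, 15).
For Beta(a, b) with a, b > 1 the mode is (a−1)/(a+b−2) = 12/26 ≈ 0.462.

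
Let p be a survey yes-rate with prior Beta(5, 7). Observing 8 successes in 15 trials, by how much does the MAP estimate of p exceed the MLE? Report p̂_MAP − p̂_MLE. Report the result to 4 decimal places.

MAP − MLE = -0.0533

Posterior is Beta(13, 14); MAP = (13−1)/(27−2) = 12/25 ≈ 0.48000.
MLE ignores the prior: p̂_MLE = k/n = 8/15 ≈ 0.53333.
Difference = 12/25 − 8/15 = -4/75 ≈ -0.0533.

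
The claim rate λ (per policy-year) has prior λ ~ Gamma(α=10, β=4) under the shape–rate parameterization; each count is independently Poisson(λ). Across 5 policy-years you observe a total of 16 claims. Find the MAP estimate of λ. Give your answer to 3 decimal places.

Σxᵢ = 16, n = 5.
Posterior ∝ λ^9e^(−4λ) · λ^16e^(−5λ) = λ^25e^(−9λ), i.e. Gamma(shape=26, rate=9).
The mode of a Gamma(a, b) with a ≥ 1 (shape–rate) is (a−1)/b = 25/9 ≈ 2.778.

λ̂_MAP = 2.778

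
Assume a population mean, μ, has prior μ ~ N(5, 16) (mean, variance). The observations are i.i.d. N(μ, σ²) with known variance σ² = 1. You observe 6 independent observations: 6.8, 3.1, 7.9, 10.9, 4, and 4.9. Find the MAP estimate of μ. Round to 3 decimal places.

n = 6; x̄ = (6.8 + 3.1 + 7.9 + 10.9 + 4 + 4.9)/6 = 37.6/6 = 94/15 ≈ 6.2667.
For a Normal prior and Normal likelihood with known variance, the posterior is Normal; its mode equals its mean, the precision-weighted average.
Prior precision 1/σ₀² = 1/16 = 0.0625; data precision n/σ² = 6/1 = 6.
μ̂ = (0.0625·5 + 6·(94/15)) / (0.0625 + 6) = 37.9125/6.0625 = 3033/485 ≈ 6.254.

μ̂_MAP = 6.254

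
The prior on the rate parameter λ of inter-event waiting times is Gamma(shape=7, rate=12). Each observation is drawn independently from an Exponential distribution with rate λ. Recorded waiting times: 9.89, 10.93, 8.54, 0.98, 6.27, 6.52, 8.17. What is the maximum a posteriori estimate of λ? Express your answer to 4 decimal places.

The Exponential(rate=λ) likelihood is ∝ λ^n e^(−λΣtᵢ). Here n = 7 and Σtᵢ = 9.89 + 10.93 + 8.54 + 0.98 + 6.27 + 6.52 + 8.17 = 51.30.
Posterior ∝ λ^6e^(−12λ) · λ^7e^(−51.30λ) = λ^13e^(−63.30λ), i.e. Gamma(14, 63.30).
Mode = (a−1)/b = 13/63.30 ≈ 0.2054.

λ̂_MAP = 0.2054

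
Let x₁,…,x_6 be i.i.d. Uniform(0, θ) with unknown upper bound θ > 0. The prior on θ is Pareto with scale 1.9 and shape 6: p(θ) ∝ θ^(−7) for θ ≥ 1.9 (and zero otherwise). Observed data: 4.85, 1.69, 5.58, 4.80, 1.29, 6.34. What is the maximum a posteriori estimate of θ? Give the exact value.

The Uniform(0, θ) likelihood is θ^(−n) for θ ≥ max(xᵢ), zero otherwise. Here max(xᵢ) = 6.34.
Posterior ∝ θ^(−7) · θ^(−6) = θ^(−13) on θ ≥ max(1.9, 6.34) = 6.34.
This density is strictly decreasing in θ, so the posterior mode lies at the lower boundary of the support.

θ̂_MAP = 6.34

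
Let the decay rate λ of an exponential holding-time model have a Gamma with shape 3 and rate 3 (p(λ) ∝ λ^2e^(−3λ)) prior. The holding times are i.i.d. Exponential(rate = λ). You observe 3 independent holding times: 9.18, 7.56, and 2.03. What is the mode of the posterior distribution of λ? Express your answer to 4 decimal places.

λ̂_MAP = 0.2297

The Exponential(rate=λ) likelihood is ∝ λ^n e^(−λΣtᵢ). Here n = 3 and Σtᵢ = 9.18 + 7.56 + 2.03 = 18.77.
Posterior ∝ λ^2e^(−3λ) · λ^3e^(−18.77λ) = λ^5e^(−21.77λ), i.e. Gamma(6, 21.77).
Mode = (a−1)/b = 5/21.77 ≈ 0.2297.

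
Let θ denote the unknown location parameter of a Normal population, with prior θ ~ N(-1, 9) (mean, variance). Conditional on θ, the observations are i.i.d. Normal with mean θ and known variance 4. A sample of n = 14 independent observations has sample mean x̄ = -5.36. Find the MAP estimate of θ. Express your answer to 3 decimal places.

n = 14, x̄ = -5.36.
For a Normal prior and Normal likelihood with known variance, the posterior is Normal; its mode equals its mean, the precision-weighted average.
Prior precision 1/σ₀² = 1/9; data precision n/σ² = 14/4 = 3.5.
θ̂ = ((1/9)·(-1) + 3.5·(-5.36)) / (1/9 + 3.5) = (-4246/225)/(65/18) = -8492/1625 ≈ -5.226.

θ̂_MAP = -5.226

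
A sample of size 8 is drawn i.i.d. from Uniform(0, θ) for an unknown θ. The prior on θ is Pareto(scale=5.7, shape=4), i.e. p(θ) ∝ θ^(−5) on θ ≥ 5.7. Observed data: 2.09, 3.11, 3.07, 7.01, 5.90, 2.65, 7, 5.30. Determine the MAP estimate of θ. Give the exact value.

θ̂_MAP = 7.01

The Uniform(0, θ) likelihood is θ^(−n) for θ ≥ max(xᵢ), zero otherwise. Here max(xᵢ) = 7.01.
Posterior ∝ θ^(−5) · θ^(−8) = θ^(−13) on θ ≥ max(5.7, 7.01) = 7.01.
This density is strictly decreasing in θ, so the posterior mode lies at the lower boundary of the support.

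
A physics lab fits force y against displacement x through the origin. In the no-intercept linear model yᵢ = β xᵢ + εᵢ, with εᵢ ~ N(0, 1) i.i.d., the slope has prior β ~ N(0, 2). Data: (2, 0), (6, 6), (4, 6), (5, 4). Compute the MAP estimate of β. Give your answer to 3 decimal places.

log p(β | y) = −Σ(yᵢ − βxᵢ)²/(2·1) − β²/(2·2) + const.
Setting the derivative to zero: Σxᵢ(yᵢ − βxᵢ)/1 − β/2 = 0, so β = Σxᵢyᵢ / (Σxᵢ² + σ²/τ²).
Σxᵢyᵢ = 2·0 + 6·6 + 4·6 + 5·4 = 80; Σxᵢ² = 81; σ²/τ² = 0.5.
β̂_MAP = 80 / (81 + 0.5) = 80/81.5 ≈ 0.982.

β̂_MAP = 0.982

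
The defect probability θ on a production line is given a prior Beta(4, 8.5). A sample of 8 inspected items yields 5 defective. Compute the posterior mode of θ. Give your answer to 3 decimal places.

Prior: Beta(4, 8.5).
Data: 5 successes in 8 trials. The binomial likelihood contributes θ^5(1−θ)^3, so the posterior is Beta(4+5, 8.5+3) = Beta(9, 11.5).
For Beta(a, b) with a, b > 1 the mode is (a−1)/(a+b−2) = 8/18.5 ≈ 0.432.

θ̂_MAP = 0.432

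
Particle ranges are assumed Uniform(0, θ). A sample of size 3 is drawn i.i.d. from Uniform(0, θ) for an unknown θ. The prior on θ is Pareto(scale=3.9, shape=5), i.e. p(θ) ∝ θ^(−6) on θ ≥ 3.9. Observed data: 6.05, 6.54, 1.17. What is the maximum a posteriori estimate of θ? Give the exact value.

The Uniform(0, θ) likelihood is θ^(−n) for θ ≥ max(xᵢ), zero otherwise. Here max(xᵢ) = 6.54.
Posterior ∝ θ^(−6) · θ^(−3) = θ^(−9) on θ ≥ max(3.9, 6.54) = 6.54.
This density is strictly decreasing in θ, so the posterior mode lies at the lower boundary of the support.

θ̂_MAP = 6.54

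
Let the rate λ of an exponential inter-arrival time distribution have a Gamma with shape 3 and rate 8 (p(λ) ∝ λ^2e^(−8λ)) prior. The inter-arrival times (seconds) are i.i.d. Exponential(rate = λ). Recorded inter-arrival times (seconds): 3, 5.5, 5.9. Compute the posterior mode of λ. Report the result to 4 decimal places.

The Exponential(rate=λ) likelihood is ∝ λ^n e^(−λΣtᵢ). Here n = 3 and Σtᵢ = 3 + 5.5 + 5.9 = 14.4.
Posterior ∝ λ^2e^(−8λ) · λ^3e^(−14.4λ) = λ^5e^(−22.4λ), i.e. Gamma(6, 22.4).
Mode = (a−1)/b = 5/22.4 ≈ 0.2232.

λ̂_MAP = 0.2232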